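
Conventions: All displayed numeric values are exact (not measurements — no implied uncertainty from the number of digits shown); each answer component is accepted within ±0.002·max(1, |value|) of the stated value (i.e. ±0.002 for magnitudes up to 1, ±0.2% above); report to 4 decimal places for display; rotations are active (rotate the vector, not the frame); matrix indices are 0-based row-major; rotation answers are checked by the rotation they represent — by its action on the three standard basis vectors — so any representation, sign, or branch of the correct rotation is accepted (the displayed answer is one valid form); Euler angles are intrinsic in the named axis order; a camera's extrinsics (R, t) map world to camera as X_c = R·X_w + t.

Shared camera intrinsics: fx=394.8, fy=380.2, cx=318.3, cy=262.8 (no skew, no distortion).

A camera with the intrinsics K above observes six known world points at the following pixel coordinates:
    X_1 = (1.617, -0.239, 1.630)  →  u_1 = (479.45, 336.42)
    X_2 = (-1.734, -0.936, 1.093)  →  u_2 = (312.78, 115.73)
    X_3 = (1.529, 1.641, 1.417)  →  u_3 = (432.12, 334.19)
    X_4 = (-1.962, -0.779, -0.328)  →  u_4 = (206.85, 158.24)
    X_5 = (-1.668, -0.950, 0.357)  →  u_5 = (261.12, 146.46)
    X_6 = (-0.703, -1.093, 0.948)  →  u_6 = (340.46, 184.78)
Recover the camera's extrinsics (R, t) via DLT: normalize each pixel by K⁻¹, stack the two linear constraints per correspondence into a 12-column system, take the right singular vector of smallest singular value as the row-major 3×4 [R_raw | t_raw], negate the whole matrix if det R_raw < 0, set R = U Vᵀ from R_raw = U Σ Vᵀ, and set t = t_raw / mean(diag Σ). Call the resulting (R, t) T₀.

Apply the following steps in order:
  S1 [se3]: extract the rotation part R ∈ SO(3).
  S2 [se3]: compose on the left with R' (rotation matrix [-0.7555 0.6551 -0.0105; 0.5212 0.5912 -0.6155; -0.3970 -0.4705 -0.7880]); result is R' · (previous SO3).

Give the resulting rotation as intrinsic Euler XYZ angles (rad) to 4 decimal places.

rotation (euler_xyz) = (-2.1301, -1.3312, -0.0855)

source (pnp_recover): camera pose = R=[0.4477 0.0986 0.8887; 0.8743 0.1604 -0.4582; -0.1877 0.9821 -0.0144], t=(-0.1701, 0.3101, 5.4101)
after S1 (rot_of_se3): [0.4477 0.0986 0.8887; 0.8743 0.1604 -0.4582; -0.1877 0.9821 -0.0144]
after S2 (compose_so3): [0.2365 0.0203 -0.9714; 0.8657 -0.4583 0.2012; -0.4412 -0.8886 -0.1259]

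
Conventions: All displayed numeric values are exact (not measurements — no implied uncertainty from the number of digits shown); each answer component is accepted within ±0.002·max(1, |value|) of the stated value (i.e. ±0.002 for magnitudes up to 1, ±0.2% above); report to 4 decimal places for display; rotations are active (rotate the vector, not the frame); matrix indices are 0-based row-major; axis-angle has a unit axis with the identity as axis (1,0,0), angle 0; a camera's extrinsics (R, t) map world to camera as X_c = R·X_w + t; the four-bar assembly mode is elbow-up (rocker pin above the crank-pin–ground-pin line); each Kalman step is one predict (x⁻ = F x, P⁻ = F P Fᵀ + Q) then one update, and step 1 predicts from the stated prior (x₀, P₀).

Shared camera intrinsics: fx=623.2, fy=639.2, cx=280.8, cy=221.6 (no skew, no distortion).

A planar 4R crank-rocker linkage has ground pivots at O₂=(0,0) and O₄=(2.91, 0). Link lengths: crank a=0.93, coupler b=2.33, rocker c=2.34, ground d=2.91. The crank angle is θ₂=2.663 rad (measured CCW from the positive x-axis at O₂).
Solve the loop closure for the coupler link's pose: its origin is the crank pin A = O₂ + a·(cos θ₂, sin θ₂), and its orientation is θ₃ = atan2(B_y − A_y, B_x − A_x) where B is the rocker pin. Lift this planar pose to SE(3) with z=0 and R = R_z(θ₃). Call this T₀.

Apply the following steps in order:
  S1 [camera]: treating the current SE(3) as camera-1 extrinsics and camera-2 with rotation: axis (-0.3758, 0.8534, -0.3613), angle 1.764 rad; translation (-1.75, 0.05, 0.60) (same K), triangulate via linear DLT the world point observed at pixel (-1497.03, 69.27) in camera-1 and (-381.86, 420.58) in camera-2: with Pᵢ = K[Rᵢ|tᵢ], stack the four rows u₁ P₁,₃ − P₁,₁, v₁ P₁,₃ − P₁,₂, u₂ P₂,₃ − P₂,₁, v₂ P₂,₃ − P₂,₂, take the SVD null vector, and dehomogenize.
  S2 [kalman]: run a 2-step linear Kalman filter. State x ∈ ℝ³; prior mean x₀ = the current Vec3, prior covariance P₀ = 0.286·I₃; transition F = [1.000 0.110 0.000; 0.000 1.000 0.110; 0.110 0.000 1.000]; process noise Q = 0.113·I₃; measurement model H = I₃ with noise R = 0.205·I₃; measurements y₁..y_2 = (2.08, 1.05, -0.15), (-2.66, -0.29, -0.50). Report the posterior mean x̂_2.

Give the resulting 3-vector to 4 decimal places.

source (fourbar_fk): coupler pose = R=[0.8667 -0.4989 0.0000; 0.4989 0.8667 0.0000; 0.0000 0.0000 1.0000], t=(-0.8255, 0.4283, 0.0000)
after S1 (triangulate): (-0.6586, -0.2382, 0.4478)
after S2 (kf_track): (-0.9362, 0.0644, -0.2608)

result = (-0.9362, 0.0644, -0.2608)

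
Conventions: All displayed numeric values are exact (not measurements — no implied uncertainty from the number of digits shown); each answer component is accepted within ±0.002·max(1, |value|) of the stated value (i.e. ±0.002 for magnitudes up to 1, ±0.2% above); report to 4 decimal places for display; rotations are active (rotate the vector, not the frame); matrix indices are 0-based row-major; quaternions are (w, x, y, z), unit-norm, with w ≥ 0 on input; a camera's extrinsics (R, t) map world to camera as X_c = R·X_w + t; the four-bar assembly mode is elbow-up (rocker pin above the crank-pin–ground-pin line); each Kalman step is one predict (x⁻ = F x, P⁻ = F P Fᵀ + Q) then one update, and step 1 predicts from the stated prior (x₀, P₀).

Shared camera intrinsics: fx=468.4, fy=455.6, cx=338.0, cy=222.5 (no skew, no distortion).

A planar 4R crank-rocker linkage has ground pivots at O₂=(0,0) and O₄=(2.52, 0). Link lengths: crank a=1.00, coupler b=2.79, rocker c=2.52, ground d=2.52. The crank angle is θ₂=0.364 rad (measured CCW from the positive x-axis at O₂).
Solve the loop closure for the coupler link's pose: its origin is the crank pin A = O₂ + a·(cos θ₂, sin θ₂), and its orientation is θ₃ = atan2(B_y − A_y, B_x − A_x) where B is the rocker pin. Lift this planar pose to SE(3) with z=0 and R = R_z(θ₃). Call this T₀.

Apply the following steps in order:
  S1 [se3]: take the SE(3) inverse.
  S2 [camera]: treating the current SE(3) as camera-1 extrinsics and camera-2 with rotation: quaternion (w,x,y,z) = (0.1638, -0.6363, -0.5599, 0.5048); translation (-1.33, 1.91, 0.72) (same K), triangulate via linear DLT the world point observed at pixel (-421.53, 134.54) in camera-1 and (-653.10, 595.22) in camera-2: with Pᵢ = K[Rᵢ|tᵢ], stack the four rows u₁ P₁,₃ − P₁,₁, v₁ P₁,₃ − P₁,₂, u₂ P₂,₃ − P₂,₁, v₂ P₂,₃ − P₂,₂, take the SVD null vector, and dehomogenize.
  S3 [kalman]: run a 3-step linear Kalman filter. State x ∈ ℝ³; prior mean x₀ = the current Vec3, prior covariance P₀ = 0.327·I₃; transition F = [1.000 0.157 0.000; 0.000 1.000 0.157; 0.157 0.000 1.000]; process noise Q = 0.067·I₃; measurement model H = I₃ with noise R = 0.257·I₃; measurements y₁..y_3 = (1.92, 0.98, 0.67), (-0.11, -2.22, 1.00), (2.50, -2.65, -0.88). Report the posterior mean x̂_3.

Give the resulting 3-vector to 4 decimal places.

result = (1.0187, -1.5883, 0.2872)

source (fourbar_fk): coupler pose = R=[0.6341 -0.7732 0.0000; 0.7732 0.6341 0.0000; 0.0000 0.0000 1.0000], t=(0.9345, 0.3560, 0.0000)
after S1 (invert_se3): R=[0.6341 0.7732 0.0000; -0.7732 0.6341 -0.0000; 0.0000 0.0000 1.0000], t=(-0.8679, 0.4968, 0.0000)
after S2 (triangulate): (-0.5587, -1.9818, 1.6987)
after S3 (kf_track): (1.0187, -1.5883, 0.2872)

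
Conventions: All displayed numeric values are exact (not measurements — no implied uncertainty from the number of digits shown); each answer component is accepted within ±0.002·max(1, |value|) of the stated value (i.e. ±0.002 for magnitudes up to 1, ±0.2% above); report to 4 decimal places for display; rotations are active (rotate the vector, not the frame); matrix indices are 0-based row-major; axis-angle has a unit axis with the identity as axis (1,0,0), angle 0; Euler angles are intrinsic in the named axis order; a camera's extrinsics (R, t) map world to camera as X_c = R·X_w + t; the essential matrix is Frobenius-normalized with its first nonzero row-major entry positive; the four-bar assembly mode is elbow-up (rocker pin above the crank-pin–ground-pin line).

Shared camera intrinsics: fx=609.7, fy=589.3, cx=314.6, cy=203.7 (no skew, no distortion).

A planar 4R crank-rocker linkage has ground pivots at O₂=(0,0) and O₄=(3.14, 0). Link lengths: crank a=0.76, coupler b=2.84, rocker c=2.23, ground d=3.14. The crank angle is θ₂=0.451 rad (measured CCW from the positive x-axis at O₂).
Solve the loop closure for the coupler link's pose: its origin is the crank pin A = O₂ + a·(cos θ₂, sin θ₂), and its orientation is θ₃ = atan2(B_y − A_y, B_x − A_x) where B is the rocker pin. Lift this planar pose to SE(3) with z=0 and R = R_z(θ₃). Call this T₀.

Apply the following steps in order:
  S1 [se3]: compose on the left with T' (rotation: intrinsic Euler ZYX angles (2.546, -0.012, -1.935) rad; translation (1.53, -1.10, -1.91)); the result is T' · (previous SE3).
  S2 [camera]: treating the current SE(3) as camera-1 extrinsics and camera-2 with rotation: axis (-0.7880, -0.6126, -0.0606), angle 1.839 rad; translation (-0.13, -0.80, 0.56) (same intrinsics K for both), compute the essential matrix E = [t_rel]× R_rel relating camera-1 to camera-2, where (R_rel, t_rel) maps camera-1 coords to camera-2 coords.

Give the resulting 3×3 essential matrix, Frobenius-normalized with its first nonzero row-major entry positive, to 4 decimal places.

matrix = [0.5466 -0.1751 0.2538; -0.0056 0.5131 -0.2020; 0.3946 0.3822 -0.0151]

source (fourbar_fk): coupler pose = R=[0.7510 -0.6603 0.0000; 0.6603 0.7510 0.0000; 0.0000 0.0000 1.0000], t=(0.6840, 0.3313, 0.0000)
after S1 (compose_se3): R=[-0.4958 0.6897 -0.5277; 0.6201 -0.1442 -0.7711; -0.6079 -0.7096 -0.3562], t=(1.0269, -0.6165, -2.2113)
after S2 (essential): [0.5466 -0.1751 0.2538; -0.0056 0.5131 -0.2020; 0.3946 0.3822 -0.0151]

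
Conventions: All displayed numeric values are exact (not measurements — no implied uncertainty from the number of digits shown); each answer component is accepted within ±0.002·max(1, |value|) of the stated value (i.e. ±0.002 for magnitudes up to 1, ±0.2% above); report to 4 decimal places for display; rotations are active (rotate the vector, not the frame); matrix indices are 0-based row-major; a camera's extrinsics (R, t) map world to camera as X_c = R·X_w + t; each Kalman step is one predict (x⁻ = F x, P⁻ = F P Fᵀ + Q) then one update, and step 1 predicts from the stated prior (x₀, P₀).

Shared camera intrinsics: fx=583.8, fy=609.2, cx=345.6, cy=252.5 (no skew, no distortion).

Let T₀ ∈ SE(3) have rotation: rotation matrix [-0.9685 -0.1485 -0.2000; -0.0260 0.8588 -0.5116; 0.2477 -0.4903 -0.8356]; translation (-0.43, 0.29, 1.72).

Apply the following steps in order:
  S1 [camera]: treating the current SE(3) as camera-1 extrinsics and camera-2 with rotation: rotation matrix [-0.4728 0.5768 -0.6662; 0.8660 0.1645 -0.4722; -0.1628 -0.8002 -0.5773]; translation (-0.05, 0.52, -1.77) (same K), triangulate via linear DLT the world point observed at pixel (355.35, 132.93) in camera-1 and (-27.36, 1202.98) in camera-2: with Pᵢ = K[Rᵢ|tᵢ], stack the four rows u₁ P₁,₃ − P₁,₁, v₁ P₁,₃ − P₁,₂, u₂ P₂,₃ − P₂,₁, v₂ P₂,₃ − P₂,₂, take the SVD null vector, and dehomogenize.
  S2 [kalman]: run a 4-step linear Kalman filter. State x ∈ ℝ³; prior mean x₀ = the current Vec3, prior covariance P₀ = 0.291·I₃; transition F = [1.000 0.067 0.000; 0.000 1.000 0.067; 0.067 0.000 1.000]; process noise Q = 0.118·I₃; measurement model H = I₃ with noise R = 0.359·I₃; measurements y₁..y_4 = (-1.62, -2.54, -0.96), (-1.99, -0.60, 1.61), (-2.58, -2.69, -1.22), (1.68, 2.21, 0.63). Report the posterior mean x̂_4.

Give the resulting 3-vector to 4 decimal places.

after S1 (triangulate): (0.0624, -1.9775, -1.3010)
after S2 (kf_track): (-0.4116, -0.1594, -0.0056)

result = (-0.4116, -0.1594, -0.0056)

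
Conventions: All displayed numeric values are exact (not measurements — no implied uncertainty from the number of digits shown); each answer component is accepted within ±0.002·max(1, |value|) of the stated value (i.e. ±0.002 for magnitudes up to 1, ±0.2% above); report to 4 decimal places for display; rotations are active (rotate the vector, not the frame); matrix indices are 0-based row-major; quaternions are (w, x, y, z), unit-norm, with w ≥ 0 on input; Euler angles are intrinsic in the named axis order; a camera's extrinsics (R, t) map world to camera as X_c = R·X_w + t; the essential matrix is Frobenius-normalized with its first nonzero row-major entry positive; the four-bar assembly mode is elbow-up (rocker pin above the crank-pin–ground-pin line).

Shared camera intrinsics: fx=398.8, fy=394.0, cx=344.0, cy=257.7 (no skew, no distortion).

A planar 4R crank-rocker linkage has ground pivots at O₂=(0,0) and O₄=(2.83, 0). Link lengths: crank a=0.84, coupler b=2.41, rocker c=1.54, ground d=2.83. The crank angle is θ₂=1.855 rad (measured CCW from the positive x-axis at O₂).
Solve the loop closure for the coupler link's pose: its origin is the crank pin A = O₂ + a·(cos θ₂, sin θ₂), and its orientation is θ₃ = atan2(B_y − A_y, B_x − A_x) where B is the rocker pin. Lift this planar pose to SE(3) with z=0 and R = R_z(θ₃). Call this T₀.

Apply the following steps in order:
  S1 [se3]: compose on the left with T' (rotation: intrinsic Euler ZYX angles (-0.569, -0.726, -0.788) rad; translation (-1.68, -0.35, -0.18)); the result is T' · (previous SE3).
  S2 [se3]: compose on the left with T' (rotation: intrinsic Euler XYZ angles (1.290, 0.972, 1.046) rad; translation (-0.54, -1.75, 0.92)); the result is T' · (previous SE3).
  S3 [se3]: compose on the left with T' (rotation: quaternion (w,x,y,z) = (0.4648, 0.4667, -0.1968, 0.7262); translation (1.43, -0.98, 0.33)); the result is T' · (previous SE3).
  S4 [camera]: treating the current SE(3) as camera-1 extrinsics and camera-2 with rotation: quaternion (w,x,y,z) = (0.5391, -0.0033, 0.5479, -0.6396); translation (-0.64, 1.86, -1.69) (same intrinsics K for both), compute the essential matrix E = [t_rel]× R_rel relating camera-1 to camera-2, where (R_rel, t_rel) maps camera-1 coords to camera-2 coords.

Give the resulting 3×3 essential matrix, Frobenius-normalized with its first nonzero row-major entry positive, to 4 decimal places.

source (fourbar_fk): coupler pose = R=[0.9731 -0.2302 0.0000; 0.2302 0.9731 0.0000; 0.0000 0.0000 1.0000], t=(-0.2355, 0.8063, 0.0000)
after S1 (compose_se3): R=[0.7919 0.6106 -0.0125; -0.3137 0.4242 0.8495; 0.5240 -0.6688 0.5274], t=(-1.2023, 0.0195, -0.7638)
after S2 (compose_se3): R=[0.8095 -0.5869 0.0177; 0.3929 0.5190 -0.7591; 0.4363 0.6215 0.6507], t=(-1.5200, -2.1134, -0.0479)
after S3 (compose_se3): R=[-0.2286 -0.0605 0.9716; -0.1090 -0.9902 -0.0873; 0.9674 -0.1258 0.2197], t=(3.4224, -0.6559, -1.3146)
after S4 (essential): [0.0621 -0.2047 0.4981; 0.0254 -0.6356 0.0168; -0.0457 -0.2312 -0.4957]

matrix = [0.0621 -0.2047 0.4981; 0.0254 -0.6356 0.0168; -0.0457 -0.2312 -0.4957]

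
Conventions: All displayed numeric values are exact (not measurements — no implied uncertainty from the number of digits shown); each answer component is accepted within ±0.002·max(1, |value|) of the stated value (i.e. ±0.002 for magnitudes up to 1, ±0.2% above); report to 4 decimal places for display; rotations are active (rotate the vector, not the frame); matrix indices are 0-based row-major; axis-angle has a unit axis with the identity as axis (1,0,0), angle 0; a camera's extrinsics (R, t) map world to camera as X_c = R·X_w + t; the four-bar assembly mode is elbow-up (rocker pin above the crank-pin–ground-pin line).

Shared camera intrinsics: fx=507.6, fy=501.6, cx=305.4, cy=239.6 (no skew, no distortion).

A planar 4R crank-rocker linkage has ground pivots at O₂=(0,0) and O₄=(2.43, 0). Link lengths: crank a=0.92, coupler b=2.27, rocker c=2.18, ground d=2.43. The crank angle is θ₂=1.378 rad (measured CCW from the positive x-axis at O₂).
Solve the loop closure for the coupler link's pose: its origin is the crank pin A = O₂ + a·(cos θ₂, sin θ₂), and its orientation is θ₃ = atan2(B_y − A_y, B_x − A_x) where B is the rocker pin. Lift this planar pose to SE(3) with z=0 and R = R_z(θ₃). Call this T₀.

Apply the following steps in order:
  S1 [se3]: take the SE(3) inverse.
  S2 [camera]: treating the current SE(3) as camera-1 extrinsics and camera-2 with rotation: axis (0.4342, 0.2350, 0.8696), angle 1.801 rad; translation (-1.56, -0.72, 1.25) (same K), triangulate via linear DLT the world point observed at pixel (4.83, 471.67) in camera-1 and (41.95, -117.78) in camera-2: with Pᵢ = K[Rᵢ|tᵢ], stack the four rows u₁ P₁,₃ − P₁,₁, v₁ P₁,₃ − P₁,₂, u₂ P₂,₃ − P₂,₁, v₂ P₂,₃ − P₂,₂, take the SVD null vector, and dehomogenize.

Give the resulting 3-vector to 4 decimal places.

source (fourbar_fk): coupler pose = R=[0.8354 -0.5496 0.0000; 0.5496 0.8354 0.0000; 0.0000 0.0000 1.0000], t=(0.1763, 0.9030, 0.0000)
after S1 (invert_se3): R=[0.8354 0.5496 0.0000; -0.5496 0.8354 0.0000; 0.0000 0.0000 1.0000], t=(-0.6435, -0.6575, 0.0000)
after S2 (triangulate): (-0.8000, 0.9826, 1.3035)

result = (-0.8000, 0.9826, 1.3035)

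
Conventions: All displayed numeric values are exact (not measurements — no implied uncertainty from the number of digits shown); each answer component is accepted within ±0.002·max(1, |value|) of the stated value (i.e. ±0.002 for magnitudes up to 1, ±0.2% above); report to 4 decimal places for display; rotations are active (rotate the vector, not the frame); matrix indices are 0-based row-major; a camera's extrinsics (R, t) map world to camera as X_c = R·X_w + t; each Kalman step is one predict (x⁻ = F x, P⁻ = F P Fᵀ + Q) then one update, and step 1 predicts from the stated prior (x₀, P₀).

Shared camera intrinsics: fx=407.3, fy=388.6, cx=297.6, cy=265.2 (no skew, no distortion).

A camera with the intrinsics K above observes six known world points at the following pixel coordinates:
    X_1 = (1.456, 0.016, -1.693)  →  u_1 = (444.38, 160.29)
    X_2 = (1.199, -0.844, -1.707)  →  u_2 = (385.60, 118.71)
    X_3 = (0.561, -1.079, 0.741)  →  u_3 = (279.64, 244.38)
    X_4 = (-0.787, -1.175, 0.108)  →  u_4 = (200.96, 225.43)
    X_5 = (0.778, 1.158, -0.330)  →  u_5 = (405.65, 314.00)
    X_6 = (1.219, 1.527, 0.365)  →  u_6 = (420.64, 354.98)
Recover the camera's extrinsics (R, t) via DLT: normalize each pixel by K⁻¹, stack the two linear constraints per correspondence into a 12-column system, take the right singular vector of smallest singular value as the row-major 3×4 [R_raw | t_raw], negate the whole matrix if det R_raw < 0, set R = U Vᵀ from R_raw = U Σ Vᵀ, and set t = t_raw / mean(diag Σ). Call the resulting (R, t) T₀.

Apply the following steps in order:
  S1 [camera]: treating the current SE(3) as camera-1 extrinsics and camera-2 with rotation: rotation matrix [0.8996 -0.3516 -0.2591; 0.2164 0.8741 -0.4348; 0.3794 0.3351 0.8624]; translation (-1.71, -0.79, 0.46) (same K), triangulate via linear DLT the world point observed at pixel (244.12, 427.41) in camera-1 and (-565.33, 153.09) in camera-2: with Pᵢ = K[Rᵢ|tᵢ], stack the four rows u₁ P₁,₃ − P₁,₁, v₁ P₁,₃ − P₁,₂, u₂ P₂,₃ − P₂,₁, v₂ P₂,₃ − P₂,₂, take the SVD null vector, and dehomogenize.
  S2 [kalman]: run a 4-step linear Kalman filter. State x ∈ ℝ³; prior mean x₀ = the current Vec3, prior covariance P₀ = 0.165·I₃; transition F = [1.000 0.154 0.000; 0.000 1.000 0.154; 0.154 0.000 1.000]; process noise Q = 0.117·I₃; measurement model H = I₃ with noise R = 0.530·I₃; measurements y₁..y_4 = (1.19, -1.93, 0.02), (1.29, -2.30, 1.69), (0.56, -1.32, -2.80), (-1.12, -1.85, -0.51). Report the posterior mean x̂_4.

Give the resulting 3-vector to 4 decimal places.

source (pnp_recover): camera pose = R=[0.8334 0.4715 -0.2884; -0.2015 0.7451 0.6358; 0.5147 -0.4717 0.7160], t=(-0.0300, 0.1000, 5.1295)
after S1 (triangulate): (-1.0118, 1.2619, 1.2797)
after S2 (kf_track): (-0.4161, -1.3026, -0.4980)

result = (-0.4161, -1.3026, -0.4980)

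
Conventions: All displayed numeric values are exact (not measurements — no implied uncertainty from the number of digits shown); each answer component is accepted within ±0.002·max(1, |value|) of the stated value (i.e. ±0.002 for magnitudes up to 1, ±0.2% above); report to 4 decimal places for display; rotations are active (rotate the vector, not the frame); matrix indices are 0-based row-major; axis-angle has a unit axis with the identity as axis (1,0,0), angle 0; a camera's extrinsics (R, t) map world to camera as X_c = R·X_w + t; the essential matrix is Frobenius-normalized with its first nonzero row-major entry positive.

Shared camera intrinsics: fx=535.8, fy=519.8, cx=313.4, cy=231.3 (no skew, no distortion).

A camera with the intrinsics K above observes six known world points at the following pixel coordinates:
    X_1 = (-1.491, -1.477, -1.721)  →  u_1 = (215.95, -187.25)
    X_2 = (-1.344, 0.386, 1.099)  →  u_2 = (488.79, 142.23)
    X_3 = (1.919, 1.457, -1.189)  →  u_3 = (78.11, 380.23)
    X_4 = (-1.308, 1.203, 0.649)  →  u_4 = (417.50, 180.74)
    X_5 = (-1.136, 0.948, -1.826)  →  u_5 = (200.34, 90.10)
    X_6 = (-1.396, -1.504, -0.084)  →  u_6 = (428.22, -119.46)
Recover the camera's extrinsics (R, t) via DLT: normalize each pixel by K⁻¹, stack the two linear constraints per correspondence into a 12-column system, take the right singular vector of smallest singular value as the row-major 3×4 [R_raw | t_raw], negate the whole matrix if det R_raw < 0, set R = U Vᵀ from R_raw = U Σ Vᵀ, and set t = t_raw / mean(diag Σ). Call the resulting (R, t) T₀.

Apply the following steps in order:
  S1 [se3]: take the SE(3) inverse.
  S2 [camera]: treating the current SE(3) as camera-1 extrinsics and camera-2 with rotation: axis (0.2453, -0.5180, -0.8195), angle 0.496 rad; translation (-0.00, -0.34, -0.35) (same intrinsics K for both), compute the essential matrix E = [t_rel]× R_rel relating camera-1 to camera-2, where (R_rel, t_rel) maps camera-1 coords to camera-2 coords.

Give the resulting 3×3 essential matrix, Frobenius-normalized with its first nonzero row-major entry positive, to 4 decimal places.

matrix = [0.4628 0.4865 0.0288; 0.0664 -0.1155 -0.6641; 0.1798 0.1303 -0.2006]

source (pnp_recover): camera pose = R=[-0.4070 -0.1076 0.9071; 0.7398 0.5436 0.3964; -0.5357 0.8324 -0.1417], t=(0.1002, -0.4902, 4.0095)
after S1 (invert_se3): R=[-0.4070 0.7398 -0.5357; -0.1076 0.5436 0.8324; 0.9071 0.3964 -0.1417], t=(2.5515, -3.0603, 0.6714)
after S2 (essential): [0.4628 0.4865 0.0288; 0.0664 -0.1155 -0.6641; 0.1798 0.1303 -0.2006]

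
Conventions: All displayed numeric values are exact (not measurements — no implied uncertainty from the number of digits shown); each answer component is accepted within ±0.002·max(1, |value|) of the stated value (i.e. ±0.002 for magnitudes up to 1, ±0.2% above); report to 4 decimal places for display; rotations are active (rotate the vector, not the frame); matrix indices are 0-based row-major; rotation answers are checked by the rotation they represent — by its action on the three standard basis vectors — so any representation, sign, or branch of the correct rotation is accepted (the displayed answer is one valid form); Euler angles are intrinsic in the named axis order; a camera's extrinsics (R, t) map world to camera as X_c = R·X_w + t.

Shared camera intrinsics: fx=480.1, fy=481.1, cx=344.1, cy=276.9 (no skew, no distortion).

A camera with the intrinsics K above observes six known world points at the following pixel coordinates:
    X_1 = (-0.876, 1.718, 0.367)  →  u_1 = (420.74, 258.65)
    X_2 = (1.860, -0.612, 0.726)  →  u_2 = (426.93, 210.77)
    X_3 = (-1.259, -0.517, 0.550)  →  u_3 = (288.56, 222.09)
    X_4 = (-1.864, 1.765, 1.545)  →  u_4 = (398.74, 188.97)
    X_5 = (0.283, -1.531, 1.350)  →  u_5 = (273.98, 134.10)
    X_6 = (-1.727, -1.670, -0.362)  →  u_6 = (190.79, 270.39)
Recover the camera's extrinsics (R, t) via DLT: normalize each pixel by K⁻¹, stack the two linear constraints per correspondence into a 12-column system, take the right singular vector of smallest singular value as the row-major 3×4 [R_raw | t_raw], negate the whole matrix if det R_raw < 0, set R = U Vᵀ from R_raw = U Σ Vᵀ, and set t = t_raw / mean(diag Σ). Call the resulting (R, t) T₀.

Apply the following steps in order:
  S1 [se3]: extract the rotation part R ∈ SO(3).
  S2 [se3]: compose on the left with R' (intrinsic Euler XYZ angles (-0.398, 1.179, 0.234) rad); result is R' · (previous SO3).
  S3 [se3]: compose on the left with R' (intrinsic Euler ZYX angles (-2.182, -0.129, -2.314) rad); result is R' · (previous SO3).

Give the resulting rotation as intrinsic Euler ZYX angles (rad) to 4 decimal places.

source (pnp_recover): camera pose = R=[0.5091 0.8442 0.1680; 0.1264 0.1198 -0.9847; -0.8514 0.5226 -0.0457], t=(0.1801, -0.0301, 6.1806)
after S1 (rot_of_se3): [0.5091 0.8442 0.1680; 0.1264 0.1198 -0.9847; -0.8514 0.5226 -0.0457]
after S2 (compose_so3): [-0.6090 0.7859 0.1073; -0.0707 0.0810 -0.9942; -0.7900 -0.6130 0.0063]
after S3 (compose_so3): [-0.0473 -0.8356 0.5474; 0.8627 -0.3104 -0.3992; 0.5035 0.4533 0.7355]

rotation (euler_zyx) = (1.6256, -0.5276, 0.5523)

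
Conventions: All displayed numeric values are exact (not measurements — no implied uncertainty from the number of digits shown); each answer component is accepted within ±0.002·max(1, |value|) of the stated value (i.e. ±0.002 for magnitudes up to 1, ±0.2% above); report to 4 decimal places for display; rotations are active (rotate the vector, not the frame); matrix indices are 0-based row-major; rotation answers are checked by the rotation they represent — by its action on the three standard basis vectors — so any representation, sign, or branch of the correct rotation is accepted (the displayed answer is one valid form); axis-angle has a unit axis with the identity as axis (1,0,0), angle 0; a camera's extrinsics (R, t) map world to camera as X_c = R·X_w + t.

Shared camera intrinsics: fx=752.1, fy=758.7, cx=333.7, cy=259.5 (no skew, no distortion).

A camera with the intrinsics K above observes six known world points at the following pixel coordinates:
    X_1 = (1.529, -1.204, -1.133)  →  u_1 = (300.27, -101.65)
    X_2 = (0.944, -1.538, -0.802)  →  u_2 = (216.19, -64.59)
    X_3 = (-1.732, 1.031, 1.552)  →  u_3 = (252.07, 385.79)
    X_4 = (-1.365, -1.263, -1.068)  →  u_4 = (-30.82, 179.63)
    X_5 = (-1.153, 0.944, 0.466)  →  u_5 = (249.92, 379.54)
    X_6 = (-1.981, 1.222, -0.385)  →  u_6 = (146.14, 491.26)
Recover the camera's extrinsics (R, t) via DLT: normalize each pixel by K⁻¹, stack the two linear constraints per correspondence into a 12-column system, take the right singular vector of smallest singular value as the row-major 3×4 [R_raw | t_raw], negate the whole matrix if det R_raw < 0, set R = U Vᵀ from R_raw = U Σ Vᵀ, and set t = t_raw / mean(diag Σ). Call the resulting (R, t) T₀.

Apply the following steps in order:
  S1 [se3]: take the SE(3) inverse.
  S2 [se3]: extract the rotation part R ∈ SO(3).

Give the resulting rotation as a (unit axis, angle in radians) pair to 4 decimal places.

rotation (axis_angle) = ((-0.0513, -0.4720, 0.8801), 0.6528)

source (pnp_recover): camera pose = R=[0.7949 0.5396 0.2774; -0.5297 0.8402 -0.1166; -0.2960 -0.0543 0.9537], t=(-0.4400, -0.3299, 5.7098)
after S1 (invert_se3): R=[0.7949 -0.5297 -0.2960; 0.5396 0.8402 -0.0543; 0.2774 -0.1166 0.9537], t=(1.8649, 0.8246, -5.3616)
after S2 (rot_of_se3): [0.7949 -0.5297 -0.2960; 0.5396 0.8402 -0.0543; 0.2774 -0.1166 0.9537]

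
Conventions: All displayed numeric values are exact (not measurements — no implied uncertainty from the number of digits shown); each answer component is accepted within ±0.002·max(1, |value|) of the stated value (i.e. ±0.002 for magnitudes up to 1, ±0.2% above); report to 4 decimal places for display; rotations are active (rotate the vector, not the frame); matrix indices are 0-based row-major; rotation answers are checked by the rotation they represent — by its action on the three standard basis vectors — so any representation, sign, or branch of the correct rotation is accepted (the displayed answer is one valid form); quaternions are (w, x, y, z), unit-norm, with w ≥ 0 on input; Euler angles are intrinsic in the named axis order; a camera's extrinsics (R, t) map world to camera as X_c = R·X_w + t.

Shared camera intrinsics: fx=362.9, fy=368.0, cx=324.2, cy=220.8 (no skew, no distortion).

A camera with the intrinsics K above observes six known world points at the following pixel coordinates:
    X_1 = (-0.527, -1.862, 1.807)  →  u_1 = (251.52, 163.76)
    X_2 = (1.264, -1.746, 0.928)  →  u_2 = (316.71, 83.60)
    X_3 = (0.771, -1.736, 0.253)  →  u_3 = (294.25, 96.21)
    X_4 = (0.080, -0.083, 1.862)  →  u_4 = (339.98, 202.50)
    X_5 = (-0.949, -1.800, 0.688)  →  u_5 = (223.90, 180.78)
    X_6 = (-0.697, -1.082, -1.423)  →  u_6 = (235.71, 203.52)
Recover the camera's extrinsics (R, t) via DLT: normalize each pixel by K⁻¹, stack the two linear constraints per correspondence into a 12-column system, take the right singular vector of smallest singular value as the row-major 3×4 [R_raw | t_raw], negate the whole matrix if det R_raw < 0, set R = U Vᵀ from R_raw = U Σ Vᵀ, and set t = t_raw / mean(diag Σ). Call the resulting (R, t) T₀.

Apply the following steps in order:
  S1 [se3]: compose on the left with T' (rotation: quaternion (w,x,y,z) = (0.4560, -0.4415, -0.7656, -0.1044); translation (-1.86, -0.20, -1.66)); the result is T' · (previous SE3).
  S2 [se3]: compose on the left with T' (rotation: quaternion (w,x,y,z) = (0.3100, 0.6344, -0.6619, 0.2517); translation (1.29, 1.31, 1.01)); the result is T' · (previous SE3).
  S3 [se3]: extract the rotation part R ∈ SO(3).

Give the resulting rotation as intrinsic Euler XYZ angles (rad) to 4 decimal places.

source (pnp_recover): camera pose = R=[0.6713 0.7412 0.0002; -0.7387 0.6691 -0.0813; -0.0604 0.0544 0.9967], t=(0.3202, -0.0899, 5.3276)
after S1 (compose_se3): R=[-0.6636 0.3392 -0.6668; -0.0786 0.8548 0.5130; 0.7440 0.3928 -0.5405], t=(-5.2206, 2.9302, -4.3807)
after S2 (compose_se3): R=[0.0125 -0.8880 -0.4597; -0.0922 -0.4588 0.8837; -0.9957 0.0314 -0.0876], t=(-1.2142, 8.2626, 0.3603)
after S3 (rot_of_se3): [0.0125 -0.8880 -0.4597; -0.0922 -0.4588 0.8837; -0.9957 0.0314 -0.0876]

rotation (euler_xyz) = (-1.6696, -0.4777, 1.5568)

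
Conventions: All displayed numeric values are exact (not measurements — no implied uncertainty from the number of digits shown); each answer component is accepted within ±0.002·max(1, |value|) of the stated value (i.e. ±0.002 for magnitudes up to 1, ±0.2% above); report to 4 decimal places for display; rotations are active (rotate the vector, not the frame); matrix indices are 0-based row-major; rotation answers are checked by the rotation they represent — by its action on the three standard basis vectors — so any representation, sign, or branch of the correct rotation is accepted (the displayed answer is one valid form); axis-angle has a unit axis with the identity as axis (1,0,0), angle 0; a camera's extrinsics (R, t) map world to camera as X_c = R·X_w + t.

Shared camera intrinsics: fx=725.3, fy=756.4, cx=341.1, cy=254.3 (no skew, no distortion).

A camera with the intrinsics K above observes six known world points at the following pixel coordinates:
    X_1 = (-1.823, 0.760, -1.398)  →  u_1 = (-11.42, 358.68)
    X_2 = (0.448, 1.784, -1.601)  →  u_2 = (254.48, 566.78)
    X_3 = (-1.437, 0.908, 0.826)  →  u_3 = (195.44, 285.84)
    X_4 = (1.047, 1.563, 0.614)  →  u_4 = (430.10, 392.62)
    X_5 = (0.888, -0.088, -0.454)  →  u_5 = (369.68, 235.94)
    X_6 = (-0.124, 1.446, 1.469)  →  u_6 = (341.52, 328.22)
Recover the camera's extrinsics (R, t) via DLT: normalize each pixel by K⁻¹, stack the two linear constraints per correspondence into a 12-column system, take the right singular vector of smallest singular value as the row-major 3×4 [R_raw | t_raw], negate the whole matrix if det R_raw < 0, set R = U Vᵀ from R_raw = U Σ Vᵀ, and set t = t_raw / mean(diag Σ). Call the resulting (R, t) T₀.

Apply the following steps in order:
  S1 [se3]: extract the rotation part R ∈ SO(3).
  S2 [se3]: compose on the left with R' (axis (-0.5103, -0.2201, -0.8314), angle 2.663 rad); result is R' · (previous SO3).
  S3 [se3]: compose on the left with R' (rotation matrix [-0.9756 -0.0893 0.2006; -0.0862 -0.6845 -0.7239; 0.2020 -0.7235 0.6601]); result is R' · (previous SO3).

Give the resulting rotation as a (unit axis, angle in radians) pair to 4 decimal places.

source (pnp_recover): camera pose = R=[0.9313 0.0326 0.3627; 0.0742 0.9581 -0.2766; -0.3565 0.2845 0.8899], t=(-0.4600, -0.2300, 5.8096)
after S1 (rot_of_se3): [0.9313 0.0326 0.3627; 0.0742 0.9581 -0.2766; -0.3565 0.2845 0.8899]
after S2 (compose_so3): [-0.5742 0.7560 0.3143; -0.4250 -0.6034 0.6748; 0.6997 0.2539 0.6678]
after S3 (compose_so3): [0.7385 -0.6327 -0.2329; -0.1661 0.1641 -0.9724; 0.6534 0.7568 0.0161]

rotation (axis_angle) = ((0.8653, -0.4435, 0.2335), 1.6115)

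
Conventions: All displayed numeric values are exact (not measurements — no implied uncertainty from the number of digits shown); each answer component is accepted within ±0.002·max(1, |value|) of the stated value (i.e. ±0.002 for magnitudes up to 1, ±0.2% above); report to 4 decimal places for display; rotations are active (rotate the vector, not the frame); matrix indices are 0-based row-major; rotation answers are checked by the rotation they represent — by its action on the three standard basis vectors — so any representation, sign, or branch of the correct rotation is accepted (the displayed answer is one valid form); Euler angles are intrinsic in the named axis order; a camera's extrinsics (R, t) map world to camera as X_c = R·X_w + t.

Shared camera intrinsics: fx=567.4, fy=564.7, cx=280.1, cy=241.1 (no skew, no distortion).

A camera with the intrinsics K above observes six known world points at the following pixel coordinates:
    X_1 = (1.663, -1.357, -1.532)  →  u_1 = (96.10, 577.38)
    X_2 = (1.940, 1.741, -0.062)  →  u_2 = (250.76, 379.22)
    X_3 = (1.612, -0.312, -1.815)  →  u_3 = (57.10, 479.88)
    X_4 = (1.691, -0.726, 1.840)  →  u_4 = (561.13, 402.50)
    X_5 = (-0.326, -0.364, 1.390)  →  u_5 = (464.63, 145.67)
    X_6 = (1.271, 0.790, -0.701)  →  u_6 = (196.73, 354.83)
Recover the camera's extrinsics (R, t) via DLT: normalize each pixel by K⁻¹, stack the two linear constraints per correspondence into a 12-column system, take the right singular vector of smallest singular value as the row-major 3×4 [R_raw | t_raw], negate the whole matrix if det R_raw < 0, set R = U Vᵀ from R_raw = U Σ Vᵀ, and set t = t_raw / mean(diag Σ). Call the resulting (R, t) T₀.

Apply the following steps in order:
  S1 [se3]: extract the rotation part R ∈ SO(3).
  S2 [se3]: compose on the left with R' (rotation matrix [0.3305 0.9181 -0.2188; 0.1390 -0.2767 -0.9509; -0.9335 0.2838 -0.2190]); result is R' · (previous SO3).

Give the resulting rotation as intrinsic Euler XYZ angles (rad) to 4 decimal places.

source (pnp_recover): camera pose = R=[0.1018 -0.2699 0.9575; 0.9883 -0.0821 -0.1283; 0.1133 0.9594 0.2584], t=(0.0100, -0.2599, 4.3502)
after S1 (rot_of_se3): [0.1018 -0.2699 0.9575; 0.9883 -0.0821 -0.1283; 0.1133 0.9594 0.2584]
after S2 (compose_so3): [0.9163 -0.3745 0.1421; -0.3670 -0.9270 -0.0771; 0.1606 0.0185 -0.9868]

rotation (euler_xyz) = (3.0636, 0.1426, 0.3881)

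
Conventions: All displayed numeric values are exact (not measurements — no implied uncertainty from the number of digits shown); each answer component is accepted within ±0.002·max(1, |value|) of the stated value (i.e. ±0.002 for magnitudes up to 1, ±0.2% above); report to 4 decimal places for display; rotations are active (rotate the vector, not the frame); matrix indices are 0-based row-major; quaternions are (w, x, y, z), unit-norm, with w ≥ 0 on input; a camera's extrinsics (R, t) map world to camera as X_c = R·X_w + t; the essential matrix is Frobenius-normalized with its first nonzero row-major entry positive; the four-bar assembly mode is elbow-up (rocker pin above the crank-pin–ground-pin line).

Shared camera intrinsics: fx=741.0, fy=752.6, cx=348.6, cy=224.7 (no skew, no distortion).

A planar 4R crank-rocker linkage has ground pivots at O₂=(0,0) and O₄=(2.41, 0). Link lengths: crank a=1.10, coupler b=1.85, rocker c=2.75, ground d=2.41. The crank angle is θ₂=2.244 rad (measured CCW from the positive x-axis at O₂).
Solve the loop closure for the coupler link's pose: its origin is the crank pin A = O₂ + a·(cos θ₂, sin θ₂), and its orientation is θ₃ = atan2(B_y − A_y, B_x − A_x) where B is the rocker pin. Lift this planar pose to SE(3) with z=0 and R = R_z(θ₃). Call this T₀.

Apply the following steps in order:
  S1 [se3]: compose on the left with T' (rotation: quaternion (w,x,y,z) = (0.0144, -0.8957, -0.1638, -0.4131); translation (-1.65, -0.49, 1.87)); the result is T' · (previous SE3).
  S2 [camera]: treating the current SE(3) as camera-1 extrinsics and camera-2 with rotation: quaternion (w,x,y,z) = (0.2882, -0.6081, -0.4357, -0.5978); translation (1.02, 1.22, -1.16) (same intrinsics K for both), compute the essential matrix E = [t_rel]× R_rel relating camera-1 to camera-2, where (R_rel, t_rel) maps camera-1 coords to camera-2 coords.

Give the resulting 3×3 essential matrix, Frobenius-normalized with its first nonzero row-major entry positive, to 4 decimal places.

matrix = [0.5752 -0.2140 0.2811; -0.1469 0.3326 0.1070; 0.1058 0.4869 0.3903]

source (fourbar_fk): coupler pose = R=[0.7298 -0.6837 0.0000; 0.6837 0.7298 0.0000; 0.0000 0.0000 1.0000], t=(-0.6858, 0.8600, 0.0000)
after S1 (compose_se3): R=[0.6503 -0.1908 0.7353; -0.4412 -0.8828 0.1611; 0.6184 -0.4292 -0.6583], t=(-1.8024, -1.4966, 1.4534)
after S2 (essential): [0.5752 -0.2140 0.2811; -0.1469 0.3326 0.1070; 0.1058 0.4869 0.3903]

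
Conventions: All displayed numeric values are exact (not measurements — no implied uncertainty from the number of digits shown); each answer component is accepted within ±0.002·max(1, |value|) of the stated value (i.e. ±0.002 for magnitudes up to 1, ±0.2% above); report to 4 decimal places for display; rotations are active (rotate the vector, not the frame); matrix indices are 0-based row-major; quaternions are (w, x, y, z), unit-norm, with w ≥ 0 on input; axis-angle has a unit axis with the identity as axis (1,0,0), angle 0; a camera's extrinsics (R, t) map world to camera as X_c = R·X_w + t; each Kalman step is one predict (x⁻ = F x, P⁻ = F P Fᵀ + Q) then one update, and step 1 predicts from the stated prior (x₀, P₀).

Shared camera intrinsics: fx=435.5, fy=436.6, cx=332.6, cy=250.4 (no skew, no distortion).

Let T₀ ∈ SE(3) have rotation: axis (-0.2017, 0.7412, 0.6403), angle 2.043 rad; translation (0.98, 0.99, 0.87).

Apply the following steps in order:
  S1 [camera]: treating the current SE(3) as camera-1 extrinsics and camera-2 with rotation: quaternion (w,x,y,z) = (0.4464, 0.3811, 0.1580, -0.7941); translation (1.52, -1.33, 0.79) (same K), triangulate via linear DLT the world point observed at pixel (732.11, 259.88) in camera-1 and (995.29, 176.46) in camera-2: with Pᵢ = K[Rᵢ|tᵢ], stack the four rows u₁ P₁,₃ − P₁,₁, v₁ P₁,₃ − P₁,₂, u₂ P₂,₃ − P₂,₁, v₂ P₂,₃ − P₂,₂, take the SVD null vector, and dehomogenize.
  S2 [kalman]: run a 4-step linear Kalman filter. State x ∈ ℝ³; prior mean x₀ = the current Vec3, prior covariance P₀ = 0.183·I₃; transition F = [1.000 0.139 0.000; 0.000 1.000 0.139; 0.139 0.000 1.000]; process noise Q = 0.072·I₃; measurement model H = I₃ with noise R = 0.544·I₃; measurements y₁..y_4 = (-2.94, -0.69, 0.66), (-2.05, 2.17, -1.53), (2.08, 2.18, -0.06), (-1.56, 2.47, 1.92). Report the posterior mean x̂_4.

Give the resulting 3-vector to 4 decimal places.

result = (-0.5503, 1.4281, 0.2124)

after S1 (triangulate): (-1.0678, -0.3265, -0.5375)
after S2 (kf_track): (-0.5503, 1.4281, 0.2124)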